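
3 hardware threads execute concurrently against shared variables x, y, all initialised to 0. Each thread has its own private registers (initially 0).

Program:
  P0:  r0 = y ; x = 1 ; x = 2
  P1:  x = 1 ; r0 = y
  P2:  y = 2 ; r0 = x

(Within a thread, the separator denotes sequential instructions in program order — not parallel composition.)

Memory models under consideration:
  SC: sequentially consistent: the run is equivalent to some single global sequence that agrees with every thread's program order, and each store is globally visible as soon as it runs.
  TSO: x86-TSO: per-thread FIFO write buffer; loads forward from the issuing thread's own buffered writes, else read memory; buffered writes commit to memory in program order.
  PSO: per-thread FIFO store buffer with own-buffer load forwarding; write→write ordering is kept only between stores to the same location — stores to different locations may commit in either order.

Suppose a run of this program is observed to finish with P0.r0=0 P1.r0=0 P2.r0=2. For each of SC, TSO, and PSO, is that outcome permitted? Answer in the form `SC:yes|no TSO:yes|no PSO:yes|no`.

SC:yes TSO:yes PSO:yes

outcome vector order: (P0.r0,P1.r0,P2.r0)
SC (10): <0 0 1>; <0 0 2>; <0 2 0>; <0 2 1>; <0 2 2>; <2 0 1>; <2 0 2>; <2 2 0>; <2 2 1>; <2 2 2>
TSO (12): <0 0 0>; <0 0 1>; <0 0 2>; <0 2 0>; <0 2 1>; <0 2 2>; <2 0 0>; <2 0 1>; <2 0 2>; <2 2 0>; <2 2 1>; <2 2 2>
PSO (12): <0 0 0>; <0 0 1>; <0 0 2>; <0 2 0>; <0 2 1>; <0 2 2>; <2 0 0>; <2 0 1>; <2 0 2>; <2 2 0>; <2 2 1>; <2 2 2>
target <0 0 2> ∈ {SC,TSO,PSO}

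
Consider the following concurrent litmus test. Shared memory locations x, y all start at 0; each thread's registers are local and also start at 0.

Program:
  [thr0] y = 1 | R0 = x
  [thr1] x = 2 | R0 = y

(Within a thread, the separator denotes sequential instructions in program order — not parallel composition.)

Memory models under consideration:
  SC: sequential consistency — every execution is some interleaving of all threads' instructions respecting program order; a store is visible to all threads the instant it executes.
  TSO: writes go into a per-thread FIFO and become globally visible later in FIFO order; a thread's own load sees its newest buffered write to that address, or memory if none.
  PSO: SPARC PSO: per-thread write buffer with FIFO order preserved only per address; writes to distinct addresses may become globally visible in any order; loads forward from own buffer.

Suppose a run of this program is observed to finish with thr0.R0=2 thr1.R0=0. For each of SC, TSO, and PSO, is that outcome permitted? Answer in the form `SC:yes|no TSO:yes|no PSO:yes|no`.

outcome vector order: (thr0.R0,thr1.R0)
under SC → <0 1> <2 0> <2 1>
under TSO → <0 0> <0 1> <2 0> <2 1>
under PSO → <0 0> <0 1> <2 0> <2 1>
target <2 0> ∈ {SC,TSO,PSO}

SC:yes TSO:yes PSO:yes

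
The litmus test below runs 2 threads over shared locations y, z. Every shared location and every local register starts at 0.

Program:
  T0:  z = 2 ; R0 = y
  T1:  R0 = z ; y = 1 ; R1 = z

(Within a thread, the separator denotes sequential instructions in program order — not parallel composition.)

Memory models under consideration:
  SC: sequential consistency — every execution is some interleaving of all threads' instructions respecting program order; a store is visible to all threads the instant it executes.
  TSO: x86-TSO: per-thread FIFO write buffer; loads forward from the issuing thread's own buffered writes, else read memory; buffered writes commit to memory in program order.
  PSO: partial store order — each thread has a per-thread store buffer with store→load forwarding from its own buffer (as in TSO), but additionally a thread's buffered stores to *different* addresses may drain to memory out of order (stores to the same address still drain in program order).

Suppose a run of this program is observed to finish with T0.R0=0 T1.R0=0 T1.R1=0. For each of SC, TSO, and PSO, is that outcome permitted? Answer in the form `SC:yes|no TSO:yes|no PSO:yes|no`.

SC:no TSO:yes PSO:yes

outcome vector order: (T0.R0,T1.R0,T1.R1)
[SC] allowed = {<0 0 2> <0 2 2> <1 0 0> <1 0 2> <1 2 2>}
[TSO] allowed = {<0 0 0> <0 0 2> <0 2 2> <1 0 0> <1 0 2> <1 2 2>}
[PSO] allowed = {<0 0 0> <0 0 2> <0 2 2> <1 0 0> <1 0 2> <1 2 2>}
target <0 0 0> ∈ {TSO,PSO}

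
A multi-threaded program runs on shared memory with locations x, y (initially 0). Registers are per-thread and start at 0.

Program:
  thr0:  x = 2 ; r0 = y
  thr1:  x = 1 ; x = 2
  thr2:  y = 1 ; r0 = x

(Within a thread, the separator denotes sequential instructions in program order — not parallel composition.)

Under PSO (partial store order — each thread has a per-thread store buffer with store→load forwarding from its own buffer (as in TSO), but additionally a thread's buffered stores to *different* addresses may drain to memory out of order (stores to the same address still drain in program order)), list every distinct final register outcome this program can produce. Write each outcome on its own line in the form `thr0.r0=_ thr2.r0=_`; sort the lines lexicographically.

outcome vector order: (thr0.r0,thr2.r0)
|PSO outcomes| = 6

thr0.r0=0 thr2.r0=0
thr0.r0=0 thr2.r0=1
thr0.r0=0 thr2.r0=2
thr0.r0=1 thr2.r0=0
thr0.r0=1 thr2.r0=1
thr0.r0=1 thr2.r0=2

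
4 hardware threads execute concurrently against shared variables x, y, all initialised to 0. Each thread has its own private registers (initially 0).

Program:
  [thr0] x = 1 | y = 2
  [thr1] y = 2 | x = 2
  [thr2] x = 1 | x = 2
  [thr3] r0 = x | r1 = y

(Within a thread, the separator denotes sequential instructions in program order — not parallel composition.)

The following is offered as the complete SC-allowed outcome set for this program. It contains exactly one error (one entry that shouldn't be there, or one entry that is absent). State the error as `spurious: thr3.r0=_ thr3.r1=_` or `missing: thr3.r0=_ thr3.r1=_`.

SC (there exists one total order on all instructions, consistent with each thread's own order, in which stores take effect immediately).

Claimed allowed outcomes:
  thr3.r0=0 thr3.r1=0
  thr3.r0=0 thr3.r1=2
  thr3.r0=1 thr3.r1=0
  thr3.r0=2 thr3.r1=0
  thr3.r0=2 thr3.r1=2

missing: thr3.r0=1 thr3.r1=2

outcome vector order: (thr3.r0,thr3.r1)
[SC] allowed = {00; 02; 10; 12; 20; 22}
SC∖claimed = {12}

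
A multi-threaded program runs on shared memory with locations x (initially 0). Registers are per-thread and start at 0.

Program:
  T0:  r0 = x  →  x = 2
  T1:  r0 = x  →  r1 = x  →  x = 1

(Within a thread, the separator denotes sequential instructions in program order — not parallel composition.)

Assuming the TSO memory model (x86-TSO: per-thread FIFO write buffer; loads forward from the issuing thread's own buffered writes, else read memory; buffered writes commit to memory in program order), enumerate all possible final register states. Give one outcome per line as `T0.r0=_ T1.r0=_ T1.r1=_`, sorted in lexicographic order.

T0.r0=0 T1.r0=0 T1.r1=0
T0.r0=0 T1.r0=0 T1.r1=2
T0.r0=0 T1.r0=2 T1.r1=2
T0.r0=1 T1.r0=0 T1.r1=0

outcome vector order: (T0.r0,T1.r0,T1.r1)
|TSO outcomes| = 4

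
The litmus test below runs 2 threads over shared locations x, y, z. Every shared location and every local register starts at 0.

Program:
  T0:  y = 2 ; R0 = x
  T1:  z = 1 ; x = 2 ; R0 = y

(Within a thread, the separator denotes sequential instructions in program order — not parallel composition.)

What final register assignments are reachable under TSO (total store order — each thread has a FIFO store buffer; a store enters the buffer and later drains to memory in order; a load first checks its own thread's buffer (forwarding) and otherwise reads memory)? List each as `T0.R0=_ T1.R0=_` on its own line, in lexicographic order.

outcome vector order: (T0.R0,T1.R0)
|TSO outcomes| = 4

T0.R0=0 T1.R0=0
T0.R0=0 T1.R0=2
T0.R0=2 T1.R0=0
T0.R0=2 T1.R0=2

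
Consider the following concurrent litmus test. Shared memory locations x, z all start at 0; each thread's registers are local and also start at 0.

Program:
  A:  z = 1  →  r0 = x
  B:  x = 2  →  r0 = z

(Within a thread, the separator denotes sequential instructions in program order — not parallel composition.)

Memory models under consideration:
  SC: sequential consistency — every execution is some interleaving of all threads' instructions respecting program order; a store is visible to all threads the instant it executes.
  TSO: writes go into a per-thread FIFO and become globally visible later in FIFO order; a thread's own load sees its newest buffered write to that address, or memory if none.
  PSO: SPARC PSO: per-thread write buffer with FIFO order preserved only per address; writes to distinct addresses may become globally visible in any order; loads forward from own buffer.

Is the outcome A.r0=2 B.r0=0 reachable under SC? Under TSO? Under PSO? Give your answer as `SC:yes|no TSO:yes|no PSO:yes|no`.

SC:yes TSO:yes PSO:yes

outcome vector order: (A.r0,B.r0)
SC (3): 0/1, 2/0, 2/1
TSO (4): 0/0, 0/1, 2/0, 2/1
PSO (4): 0/0, 0/1, 2/0, 2/1
target 2/0 ∈ {SC,TSO,PSO}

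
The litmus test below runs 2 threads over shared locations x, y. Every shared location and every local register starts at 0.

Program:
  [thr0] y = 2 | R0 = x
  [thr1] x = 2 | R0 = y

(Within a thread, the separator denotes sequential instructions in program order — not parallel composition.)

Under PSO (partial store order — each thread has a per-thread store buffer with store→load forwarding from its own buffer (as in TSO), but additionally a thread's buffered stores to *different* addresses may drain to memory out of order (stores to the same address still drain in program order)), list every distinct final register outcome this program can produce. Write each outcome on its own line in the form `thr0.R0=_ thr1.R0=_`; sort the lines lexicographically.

outcome vector order: (thr0.R0,thr1.R0)
|PSO outcomes| = 4

thr0.R0=0 thr1.R0=0
thr0.R0=0 thr1.R0=2
thr0.R0=2 thr1.R0=0
thr0.R0=2 thr1.R0=2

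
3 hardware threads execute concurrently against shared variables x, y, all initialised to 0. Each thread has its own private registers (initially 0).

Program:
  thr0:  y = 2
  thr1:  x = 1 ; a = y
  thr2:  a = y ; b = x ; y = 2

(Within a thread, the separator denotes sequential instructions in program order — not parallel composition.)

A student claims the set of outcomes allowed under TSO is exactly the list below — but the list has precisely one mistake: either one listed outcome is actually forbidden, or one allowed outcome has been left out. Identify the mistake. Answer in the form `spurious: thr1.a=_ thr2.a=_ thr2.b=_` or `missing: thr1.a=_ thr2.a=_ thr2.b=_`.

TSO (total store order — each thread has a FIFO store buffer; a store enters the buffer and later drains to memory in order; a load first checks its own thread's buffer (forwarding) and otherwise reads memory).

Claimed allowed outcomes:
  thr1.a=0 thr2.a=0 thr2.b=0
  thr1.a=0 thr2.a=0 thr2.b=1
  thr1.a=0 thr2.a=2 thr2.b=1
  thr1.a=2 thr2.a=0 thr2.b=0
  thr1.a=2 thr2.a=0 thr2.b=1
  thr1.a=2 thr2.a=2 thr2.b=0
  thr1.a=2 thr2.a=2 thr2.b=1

outcome vector order: (thr1.a,thr2.a,thr2.b)
[TSO] allowed = {000; 001; 020; 021; 200; 201; 220; 221}
TSO∖claimed = {020}

missing: thr1.a=0 thr2.a=2 thr2.b=0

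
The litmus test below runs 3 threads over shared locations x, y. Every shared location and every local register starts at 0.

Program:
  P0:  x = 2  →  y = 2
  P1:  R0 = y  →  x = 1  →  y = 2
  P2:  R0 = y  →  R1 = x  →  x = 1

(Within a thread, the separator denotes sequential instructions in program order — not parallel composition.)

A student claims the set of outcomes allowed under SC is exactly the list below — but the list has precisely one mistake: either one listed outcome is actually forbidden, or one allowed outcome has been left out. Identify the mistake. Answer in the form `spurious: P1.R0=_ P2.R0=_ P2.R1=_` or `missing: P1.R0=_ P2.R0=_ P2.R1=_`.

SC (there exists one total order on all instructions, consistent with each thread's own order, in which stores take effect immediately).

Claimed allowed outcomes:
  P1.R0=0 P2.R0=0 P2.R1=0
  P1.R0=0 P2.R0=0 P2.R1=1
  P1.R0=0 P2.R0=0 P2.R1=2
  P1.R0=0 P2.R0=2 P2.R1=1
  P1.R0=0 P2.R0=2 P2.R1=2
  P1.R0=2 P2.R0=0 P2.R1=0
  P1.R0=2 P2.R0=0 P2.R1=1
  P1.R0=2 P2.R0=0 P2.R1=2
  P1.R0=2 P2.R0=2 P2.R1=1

outcome vector order: (P1.R0,P2.R0,P2.R1)
SC (10): 0/0/0; 0/0/1; 0/0/2; 0/2/1; 0/2/2; 2/0/0; 2/0/1; 2/0/2; 2/2/1; 2/2/2
SC∖claimed = {2/2/2}

missing: P1.R0=2 P2.R0=2 P2.R1=2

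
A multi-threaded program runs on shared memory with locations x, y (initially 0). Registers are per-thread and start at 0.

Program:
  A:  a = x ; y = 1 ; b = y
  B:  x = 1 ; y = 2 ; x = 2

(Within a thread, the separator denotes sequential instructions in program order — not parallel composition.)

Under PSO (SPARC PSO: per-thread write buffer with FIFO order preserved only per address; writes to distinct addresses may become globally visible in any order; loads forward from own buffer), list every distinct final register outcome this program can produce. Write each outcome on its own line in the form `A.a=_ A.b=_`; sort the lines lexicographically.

A.a=0 A.b=1
A.a=0 A.b=2
A.a=1 A.b=1
A.a=1 A.b=2
A.a=2 A.b=1
A.a=2 A.b=2

outcome vector order: (A.a,A.b)
|PSO outcomes| = 6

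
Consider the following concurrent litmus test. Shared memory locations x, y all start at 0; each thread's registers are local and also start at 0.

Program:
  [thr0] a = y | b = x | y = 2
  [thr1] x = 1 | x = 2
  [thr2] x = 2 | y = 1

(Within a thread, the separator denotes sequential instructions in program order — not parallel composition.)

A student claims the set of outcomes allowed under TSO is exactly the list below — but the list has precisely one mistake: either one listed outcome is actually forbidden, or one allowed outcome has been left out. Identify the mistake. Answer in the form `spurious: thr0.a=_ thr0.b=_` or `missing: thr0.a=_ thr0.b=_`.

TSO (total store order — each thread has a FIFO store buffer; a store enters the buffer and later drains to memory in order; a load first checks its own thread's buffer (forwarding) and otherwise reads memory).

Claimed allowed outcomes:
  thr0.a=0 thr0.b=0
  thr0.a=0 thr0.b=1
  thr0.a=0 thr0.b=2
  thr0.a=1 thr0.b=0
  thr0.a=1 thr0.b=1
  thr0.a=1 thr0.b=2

spurious: thr0.a=1 thr0.b=0

outcome vector order: (thr0.a,thr0.b)
under TSO → 0/0; 0/1; 0/2; 1/1; 1/2
claimed∖TSO = {1/0}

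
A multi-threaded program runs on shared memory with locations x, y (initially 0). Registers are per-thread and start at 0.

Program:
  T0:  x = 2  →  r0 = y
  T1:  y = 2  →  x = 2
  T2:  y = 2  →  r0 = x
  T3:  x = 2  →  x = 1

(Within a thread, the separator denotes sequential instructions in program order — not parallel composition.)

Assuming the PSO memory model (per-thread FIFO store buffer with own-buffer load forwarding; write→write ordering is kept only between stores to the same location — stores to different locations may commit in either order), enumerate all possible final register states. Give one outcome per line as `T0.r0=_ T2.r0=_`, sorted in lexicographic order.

outcome vector order: (T0.r0,T2.r0)
|PSO outcomes| = 6

T0.r0=0 T2.r0=0
T0.r0=0 T2.r0=1
T0.r0=0 T2.r0=2
T0.r0=2 T2.r0=0
T0.r0=2 T2.r0=1
T0.r0=2 T2.r0=2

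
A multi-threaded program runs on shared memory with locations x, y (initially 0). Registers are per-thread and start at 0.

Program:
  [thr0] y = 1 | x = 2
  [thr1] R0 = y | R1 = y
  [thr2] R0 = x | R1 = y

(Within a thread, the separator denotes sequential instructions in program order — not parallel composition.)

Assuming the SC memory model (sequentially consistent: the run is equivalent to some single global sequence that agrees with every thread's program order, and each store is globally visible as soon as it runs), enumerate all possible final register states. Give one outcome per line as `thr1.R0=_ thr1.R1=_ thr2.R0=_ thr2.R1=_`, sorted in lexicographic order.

thr1.R0=0 thr1.R1=0 thr2.R0=0 thr2.R1=0
thr1.R0=0 thr1.R1=0 thr2.R0=0 thr2.R1=1
thr1.R0=0 thr1.R1=0 thr2.R0=2 thr2.R1=1
thr1.R0=0 thr1.R1=1 thr2.R0=0 thr2.R1=0
thr1.R0=0 thr1.R1=1 thr2.R0=0 thr2.R1=1
thr1.R0=0 thr1.R1=1 thr2.R0=2 thr2.R1=1
thr1.R0=1 thr1.R1=1 thr2.R0=0 thr2.R1=0
thr1.R0=1 thr1.R1=1 thr2.R0=0 thr2.R1=1
thr1.R0=1 thr1.R1=1 thr2.R0=2 thr2.R1=1

outcome vector order: (thr1.R0,thr1.R1,thr2.R0,thr2.R1)
|SC outcomes| = 9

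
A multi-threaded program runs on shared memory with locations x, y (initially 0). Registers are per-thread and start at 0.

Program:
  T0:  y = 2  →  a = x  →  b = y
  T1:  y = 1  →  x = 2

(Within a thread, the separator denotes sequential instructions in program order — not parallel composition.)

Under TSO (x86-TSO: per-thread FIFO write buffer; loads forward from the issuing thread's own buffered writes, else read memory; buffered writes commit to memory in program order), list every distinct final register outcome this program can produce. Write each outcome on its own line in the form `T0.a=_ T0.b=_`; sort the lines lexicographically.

outcome vector order: (T0.a,T0.b)
|TSO outcomes| = 4

T0.a=0 T0.b=1
T0.a=0 T0.b=2
T0.a=2 T0.b=1
T0.a=2 T0.b=2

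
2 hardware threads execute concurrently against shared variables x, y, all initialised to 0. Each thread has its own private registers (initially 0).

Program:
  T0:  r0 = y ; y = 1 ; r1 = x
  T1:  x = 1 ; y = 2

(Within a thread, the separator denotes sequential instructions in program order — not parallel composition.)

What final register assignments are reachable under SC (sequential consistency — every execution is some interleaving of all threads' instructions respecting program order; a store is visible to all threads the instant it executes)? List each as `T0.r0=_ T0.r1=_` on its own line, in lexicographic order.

outcome vector order: (T0.r0,T0.r1)
|SC outcomes| = 3

T0.r0=0 T0.r1=0
T0.r0=0 T0.r1=1
T0.r0=2 T0.r1=1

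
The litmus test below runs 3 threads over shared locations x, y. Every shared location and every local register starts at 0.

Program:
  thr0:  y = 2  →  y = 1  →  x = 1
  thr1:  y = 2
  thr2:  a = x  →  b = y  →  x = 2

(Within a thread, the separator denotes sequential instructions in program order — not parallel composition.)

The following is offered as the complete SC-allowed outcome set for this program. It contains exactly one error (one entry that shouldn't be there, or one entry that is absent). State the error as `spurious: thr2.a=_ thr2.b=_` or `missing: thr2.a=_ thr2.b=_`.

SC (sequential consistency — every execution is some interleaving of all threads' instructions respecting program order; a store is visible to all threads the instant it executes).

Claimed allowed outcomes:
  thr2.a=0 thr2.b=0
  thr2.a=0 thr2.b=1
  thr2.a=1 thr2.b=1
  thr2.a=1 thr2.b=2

missing: thr2.a=0 thr2.b=2

outcome vector order: (thr2.a,thr2.b)
[SC] allowed = {<0 0>; <0 1>; <0 2>; <1 1>; <1 2>}
SC∖claimed = {<0 2>}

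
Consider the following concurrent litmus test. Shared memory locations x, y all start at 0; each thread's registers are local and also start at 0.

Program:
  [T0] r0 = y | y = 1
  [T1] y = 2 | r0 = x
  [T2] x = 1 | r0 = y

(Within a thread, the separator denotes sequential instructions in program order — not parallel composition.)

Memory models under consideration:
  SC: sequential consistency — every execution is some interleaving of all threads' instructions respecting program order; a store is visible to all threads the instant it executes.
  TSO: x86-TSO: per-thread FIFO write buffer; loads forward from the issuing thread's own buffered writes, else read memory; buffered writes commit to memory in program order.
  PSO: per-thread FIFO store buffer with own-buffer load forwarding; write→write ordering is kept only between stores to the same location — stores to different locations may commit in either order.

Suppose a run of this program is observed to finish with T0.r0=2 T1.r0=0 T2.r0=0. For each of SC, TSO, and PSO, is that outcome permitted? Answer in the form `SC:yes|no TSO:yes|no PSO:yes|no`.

SC:no TSO:yes PSO:yes

outcome vector order: (T0.r0,T1.r0,T2.r0)
under SC → 001 002 010 011 012 201 202 210 211 212
under TSO → 000 001 002 010 011 012 200 201 202 210 211 212
under PSO → 000 001 002 010 011 012 200 201 202 210 211 212
target 200 ∈ {TSO,PSO}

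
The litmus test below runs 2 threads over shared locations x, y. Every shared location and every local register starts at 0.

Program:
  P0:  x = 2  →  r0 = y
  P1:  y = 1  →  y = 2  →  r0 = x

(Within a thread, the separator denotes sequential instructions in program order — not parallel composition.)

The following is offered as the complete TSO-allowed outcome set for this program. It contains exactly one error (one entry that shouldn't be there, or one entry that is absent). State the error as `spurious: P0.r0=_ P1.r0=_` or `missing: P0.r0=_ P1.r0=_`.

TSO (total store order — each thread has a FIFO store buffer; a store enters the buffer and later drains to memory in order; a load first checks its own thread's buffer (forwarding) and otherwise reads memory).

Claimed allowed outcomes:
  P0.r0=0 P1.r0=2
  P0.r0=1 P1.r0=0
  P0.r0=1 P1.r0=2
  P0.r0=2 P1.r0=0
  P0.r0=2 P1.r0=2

outcome vector order: (P0.r0,P1.r0)
under TSO → (0,0) (0,2) (1,0) (1,2) (2,0) (2,2)
TSO∖claimed = {(0,0)}

missing: P0.r0=0 P1.r0=0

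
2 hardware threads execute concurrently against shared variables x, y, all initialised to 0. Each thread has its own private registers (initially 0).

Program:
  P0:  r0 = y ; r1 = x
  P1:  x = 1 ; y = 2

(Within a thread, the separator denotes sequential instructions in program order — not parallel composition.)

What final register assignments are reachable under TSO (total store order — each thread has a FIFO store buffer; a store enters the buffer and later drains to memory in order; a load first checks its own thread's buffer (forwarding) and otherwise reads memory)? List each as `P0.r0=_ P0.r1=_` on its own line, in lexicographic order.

P0.r0=0 P0.r1=0
P0.r0=0 P0.r1=1
P0.r0=2 P0.r1=1

outcome vector order: (P0.r0,P0.r1)
|TSO outcomes| = 3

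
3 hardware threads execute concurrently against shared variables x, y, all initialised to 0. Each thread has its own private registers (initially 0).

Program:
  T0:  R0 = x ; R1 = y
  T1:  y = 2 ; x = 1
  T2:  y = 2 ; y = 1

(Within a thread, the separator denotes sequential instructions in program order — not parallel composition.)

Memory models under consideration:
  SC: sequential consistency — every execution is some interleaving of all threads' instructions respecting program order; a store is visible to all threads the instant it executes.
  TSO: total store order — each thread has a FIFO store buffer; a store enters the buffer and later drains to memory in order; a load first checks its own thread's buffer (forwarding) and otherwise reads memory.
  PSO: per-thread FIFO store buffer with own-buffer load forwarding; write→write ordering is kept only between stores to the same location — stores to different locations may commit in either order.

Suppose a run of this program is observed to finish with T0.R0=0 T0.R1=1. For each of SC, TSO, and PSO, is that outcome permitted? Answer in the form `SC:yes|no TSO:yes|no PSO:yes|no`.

SC:yes TSO:yes PSO:yes

outcome vector order: (T0.R0,T0.R1)
SC (5): 00, 01, 02, 11, 12
TSO (5): 00, 01, 02, 11, 12
PSO (6): 00, 01, 02, 10, 11, 12
target 01 ∈ {SC,TSO,PSO}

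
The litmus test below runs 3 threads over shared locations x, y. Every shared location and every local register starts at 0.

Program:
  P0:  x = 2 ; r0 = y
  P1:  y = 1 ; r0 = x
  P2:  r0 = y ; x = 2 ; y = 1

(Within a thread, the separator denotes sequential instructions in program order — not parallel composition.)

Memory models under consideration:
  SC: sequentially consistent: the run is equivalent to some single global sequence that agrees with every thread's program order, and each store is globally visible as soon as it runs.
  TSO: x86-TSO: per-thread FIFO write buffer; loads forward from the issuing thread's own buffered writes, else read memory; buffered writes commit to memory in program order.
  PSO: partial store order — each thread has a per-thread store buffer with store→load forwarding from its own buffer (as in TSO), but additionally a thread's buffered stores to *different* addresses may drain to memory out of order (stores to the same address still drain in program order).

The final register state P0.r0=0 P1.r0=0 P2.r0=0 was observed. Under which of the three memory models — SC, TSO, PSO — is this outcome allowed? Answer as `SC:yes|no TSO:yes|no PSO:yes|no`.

SC:no TSO:yes PSO:yes

outcome vector order: (P0.r0,P1.r0,P2.r0)
under SC → <0 2 0>, <0 2 1>, <1 0 0>, <1 0 1>, <1 2 0>, <1 2 1>
under TSO → <0 0 0>, <0 0 1>, <0 2 0>, <0 2 1>, <1 0 0>, <1 0 1>, <1 2 0>, <1 2 1>
under PSO → <0 0 0>, <0 0 1>, <0 2 0>, <0 2 1>, <1 0 0>, <1 0 1>, <1 2 0>, <1 2 1>
target <0 0 0> ∈ {TSO,PSO}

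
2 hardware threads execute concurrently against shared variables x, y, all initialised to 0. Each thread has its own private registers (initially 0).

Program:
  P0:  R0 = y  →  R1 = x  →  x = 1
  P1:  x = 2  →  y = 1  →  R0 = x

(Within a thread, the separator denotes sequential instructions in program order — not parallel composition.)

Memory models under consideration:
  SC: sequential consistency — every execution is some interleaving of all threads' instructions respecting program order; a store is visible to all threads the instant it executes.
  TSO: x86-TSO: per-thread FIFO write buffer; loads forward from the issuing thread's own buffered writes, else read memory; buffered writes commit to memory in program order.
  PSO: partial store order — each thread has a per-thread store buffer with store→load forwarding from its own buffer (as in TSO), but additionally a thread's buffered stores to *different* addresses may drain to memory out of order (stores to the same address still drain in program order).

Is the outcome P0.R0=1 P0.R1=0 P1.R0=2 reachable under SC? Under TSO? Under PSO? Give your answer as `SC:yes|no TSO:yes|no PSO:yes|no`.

SC:no TSO:no PSO:yes

outcome vector order: (P0.R0,P0.R1,P1.R0)
under SC → (0,0,1) (0,0,2) (0,2,1) (0,2,2) (1,2,1) (1,2,2)
under TSO → (0,0,1) (0,0,2) (0,2,1) (0,2,2) (1,2,1) (1,2,2)
under PSO → (0,0,1) (0,0,2) (0,2,1) (0,2,2) (1,0,1) (1,0,2) (1,2,1) (1,2,2)
target (1,0,2) ∈ {PSO}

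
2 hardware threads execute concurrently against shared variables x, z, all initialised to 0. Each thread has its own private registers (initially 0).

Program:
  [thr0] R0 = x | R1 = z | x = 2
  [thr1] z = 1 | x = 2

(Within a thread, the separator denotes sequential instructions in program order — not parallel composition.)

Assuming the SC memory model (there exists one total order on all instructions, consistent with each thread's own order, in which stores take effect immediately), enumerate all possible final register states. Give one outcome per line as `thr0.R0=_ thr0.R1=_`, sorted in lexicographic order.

outcome vector order: (thr0.R0,thr0.R1)
|SC outcomes| = 3

thr0.R0=0 thr0.R1=0
thr0.R0=0 thr0.R1=1
thr0.R0=2 thr0.R1=1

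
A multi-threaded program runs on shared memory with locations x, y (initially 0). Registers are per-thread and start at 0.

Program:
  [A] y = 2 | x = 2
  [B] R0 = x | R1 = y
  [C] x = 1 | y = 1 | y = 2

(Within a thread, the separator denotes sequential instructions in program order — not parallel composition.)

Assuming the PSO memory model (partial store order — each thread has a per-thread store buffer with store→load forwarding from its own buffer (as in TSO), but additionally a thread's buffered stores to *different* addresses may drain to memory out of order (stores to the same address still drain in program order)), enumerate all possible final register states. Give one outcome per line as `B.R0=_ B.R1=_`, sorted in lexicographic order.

outcome vector order: (B.R0,B.R1)
|PSO outcomes| = 9

B.R0=0 B.R1=0
B.R0=0 B.R1=1
B.R0=0 B.R1=2
B.R0=1 B.R1=0
B.R0=1 B.R1=1
B.R0=1 B.R1=2
B.R0=2 B.R1=0
B.R0=2 B.R1=1
B.R0=2 B.R1=2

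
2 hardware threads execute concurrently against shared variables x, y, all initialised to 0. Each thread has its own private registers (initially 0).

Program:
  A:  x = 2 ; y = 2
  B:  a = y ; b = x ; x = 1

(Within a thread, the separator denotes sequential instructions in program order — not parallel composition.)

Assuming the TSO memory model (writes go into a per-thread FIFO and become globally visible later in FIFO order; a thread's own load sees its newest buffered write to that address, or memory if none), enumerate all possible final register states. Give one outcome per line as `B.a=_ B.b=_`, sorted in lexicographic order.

B.a=0 B.b=0
B.a=0 B.b=2
B.a=2 B.b=2

outcome vector order: (B.a,B.b)
|TSO outcomes| = 3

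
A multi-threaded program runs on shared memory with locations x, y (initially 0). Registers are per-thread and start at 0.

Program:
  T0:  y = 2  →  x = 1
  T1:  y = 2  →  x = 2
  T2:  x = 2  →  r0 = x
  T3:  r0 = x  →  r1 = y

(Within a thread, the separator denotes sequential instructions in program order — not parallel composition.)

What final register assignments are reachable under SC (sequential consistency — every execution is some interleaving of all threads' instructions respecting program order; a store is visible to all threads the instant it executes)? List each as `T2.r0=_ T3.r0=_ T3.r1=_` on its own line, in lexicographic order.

T2.r0=1 T3.r0=0 T3.r1=0
T2.r0=1 T3.r0=0 T3.r1=2
T2.r0=1 T3.r0=1 T3.r1=2
T2.r0=1 T3.r0=2 T3.r1=0
T2.r0=1 T3.r0=2 T3.r1=2
T2.r0=2 T3.r0=0 T3.r1=0
T2.r0=2 T3.r0=0 T3.r1=2
T2.r0=2 T3.r0=1 T3.r1=2
T2.r0=2 T3.r0=2 T3.r1=0
T2.r0=2 T3.r0=2 T3.r1=2

outcome vector order: (T2.r0,T3.r0,T3.r1)
|SC outcomes| = 10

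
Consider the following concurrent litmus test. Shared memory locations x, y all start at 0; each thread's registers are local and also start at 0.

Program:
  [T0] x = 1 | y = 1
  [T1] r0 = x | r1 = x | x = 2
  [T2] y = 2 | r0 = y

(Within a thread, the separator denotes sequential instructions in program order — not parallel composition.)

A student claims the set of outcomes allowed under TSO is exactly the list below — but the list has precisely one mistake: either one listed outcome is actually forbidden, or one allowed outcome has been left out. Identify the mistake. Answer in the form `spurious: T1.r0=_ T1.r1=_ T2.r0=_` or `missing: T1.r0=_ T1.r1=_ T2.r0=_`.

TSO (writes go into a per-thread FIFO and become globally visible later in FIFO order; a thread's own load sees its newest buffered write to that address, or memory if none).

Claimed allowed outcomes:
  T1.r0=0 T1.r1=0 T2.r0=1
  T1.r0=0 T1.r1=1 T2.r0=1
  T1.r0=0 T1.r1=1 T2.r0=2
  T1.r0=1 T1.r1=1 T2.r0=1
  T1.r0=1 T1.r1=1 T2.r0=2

missing: T1.r0=0 T1.r1=0 T2.r0=2

outcome vector order: (T1.r0,T1.r1,T2.r0)
TSO (6): 001 002 011 012 111 112
TSO∖claimed = {002}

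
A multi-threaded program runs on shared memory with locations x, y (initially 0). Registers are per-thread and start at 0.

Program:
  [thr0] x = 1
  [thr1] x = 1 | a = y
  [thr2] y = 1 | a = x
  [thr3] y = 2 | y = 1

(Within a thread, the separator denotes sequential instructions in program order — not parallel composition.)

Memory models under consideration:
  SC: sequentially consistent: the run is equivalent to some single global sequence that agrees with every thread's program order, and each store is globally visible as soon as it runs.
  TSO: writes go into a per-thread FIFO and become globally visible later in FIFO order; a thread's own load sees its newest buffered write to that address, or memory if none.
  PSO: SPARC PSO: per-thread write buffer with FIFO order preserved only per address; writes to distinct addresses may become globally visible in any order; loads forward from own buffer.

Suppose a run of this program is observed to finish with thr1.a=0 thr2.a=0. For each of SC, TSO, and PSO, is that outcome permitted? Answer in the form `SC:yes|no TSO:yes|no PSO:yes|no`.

SC:no TSO:yes PSO:yes

outcome vector order: (thr1.a,thr2.a)
SC: 5 outcomes — {<0 1>; <1 0>; <1 1>; <2 0>; <2 1>}
TSO: 6 outcomes — {<0 0>; <0 1>; <1 0>; <1 1>; <2 0>; <2 1>}
PSO: 6 outcomes — {<0 0>; <0 1>; <1 0>; <1 1>; <2 0>; <2 1>}
target <0 0> ∈ {TSO,PSO}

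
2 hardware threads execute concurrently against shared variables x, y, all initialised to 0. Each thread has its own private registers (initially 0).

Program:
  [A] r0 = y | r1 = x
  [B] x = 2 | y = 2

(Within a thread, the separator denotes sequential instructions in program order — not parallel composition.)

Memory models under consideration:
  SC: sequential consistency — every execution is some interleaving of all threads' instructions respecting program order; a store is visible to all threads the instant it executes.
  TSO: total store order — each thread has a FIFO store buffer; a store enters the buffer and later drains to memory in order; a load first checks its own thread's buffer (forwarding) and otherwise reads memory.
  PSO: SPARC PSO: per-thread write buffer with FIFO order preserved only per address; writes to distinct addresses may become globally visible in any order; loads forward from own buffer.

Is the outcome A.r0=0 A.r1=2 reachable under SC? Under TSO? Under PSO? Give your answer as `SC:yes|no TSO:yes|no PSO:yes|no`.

SC:yes TSO:yes PSO:yes

outcome vector order: (A.r0,A.r1)
SC (3): (0,0) (0,2) (2,2)
TSO (3): (0,0) (0,2) (2,2)
PSO (4): (0,0) (0,2) (2,0) (2,2)
target (0,2) ∈ {SC,TSO,PSO}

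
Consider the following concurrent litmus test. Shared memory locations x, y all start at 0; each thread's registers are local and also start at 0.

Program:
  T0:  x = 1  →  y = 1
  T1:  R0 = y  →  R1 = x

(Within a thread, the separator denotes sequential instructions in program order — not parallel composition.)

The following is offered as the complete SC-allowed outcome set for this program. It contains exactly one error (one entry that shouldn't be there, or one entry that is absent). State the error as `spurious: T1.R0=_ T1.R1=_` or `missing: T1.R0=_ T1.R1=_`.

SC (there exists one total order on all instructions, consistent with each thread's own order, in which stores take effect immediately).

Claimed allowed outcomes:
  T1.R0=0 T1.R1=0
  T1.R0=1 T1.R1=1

outcome vector order: (T1.R0,T1.R1)
under SC → 00; 01; 11
SC∖claimed = {01}

missing: T1.R0=0 T1.R1=1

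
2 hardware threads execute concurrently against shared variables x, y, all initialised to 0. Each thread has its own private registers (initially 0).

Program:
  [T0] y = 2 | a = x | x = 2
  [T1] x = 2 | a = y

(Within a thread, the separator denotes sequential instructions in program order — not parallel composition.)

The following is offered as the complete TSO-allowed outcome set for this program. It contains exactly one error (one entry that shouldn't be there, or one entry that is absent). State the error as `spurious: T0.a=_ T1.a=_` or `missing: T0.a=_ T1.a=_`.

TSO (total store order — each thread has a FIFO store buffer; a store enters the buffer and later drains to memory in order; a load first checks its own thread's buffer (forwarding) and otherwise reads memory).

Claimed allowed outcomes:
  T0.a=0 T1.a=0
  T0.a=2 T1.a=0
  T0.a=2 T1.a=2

missing: T0.a=0 T1.a=2

outcome vector order: (T0.a,T1.a)
under TSO → 0/0, 0/2, 2/0, 2/2
TSO∖claimed = {0/2}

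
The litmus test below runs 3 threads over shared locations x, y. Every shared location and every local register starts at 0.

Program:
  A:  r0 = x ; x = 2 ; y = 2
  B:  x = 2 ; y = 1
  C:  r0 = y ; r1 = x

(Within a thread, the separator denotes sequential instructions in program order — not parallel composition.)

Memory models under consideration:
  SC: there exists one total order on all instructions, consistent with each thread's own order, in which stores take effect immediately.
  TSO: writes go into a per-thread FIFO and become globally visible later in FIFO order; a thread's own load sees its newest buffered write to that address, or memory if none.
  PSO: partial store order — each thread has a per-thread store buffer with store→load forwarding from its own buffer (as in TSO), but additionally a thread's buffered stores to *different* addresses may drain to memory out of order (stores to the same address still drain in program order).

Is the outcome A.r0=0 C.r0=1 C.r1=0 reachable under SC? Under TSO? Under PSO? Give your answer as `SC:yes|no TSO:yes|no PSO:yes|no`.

SC:no TSO:no PSO:yes

outcome vector order: (A.r0,C.r0,C.r1)
SC: 8 outcomes — {0/0/0, 0/0/2, 0/1/2, 0/2/2, 2/0/0, 2/0/2, 2/1/2, 2/2/2}
TSO: 8 outcomes — {0/0/0, 0/0/2, 0/1/2, 0/2/2, 2/0/0, 2/0/2, 2/1/2, 2/2/2}
PSO: 11 outcomes — {0/0/0, 0/0/2, 0/1/0, 0/1/2, 0/2/0, 0/2/2, 2/0/0, 2/0/2, 2/1/0, 2/1/2, 2/2/2}
target 0/1/0 ∈ {PSO}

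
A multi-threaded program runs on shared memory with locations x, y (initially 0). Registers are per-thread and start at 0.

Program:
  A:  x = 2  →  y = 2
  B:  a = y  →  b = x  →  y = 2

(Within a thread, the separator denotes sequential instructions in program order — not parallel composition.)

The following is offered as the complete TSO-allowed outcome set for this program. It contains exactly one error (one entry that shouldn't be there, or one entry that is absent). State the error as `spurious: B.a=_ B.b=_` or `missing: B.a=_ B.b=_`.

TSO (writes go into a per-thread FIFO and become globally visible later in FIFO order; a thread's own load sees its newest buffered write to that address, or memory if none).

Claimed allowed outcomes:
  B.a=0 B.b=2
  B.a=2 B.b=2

missing: B.a=0 B.b=0

outcome vector order: (B.a,B.b)
[TSO] allowed = {<0 0>, <0 2>, <2 2>}
TSO∖claimed = {<0 0>}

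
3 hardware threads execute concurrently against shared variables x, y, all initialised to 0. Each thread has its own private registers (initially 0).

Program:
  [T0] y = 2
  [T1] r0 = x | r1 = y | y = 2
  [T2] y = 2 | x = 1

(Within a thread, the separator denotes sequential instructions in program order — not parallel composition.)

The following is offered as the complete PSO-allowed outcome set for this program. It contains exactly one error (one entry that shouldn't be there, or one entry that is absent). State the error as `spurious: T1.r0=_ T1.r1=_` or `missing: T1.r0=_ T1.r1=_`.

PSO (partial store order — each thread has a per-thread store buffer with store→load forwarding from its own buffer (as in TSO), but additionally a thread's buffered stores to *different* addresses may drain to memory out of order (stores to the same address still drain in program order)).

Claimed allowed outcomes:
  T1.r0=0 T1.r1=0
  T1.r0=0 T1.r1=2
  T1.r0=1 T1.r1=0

missing: T1.r0=1 T1.r1=2

outcome vector order: (T1.r0,T1.r1)
PSO (4): (0,0) (0,2) (1,0) (1,2)
PSO∖claimed = {(1,2)}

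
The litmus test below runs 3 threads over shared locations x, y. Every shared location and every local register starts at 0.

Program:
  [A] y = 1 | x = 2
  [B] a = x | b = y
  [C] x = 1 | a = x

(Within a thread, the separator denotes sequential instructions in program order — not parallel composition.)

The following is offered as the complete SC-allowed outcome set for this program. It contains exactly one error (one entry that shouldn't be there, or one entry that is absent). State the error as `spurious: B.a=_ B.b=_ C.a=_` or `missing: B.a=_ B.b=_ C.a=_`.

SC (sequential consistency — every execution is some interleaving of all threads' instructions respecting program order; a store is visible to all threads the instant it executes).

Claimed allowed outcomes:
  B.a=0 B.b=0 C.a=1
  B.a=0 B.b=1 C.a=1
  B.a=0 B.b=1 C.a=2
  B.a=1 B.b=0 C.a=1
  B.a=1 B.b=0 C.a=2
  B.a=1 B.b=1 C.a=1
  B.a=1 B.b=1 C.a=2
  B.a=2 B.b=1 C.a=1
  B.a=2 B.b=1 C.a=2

outcome vector order: (B.a,B.b,C.a)
SC: 10 outcomes — {001, 002, 011, 012, 101, 102, 111, 112, 211, 212}
SC∖claimed = {002}

missing: B.a=0 B.b=0 C.a=2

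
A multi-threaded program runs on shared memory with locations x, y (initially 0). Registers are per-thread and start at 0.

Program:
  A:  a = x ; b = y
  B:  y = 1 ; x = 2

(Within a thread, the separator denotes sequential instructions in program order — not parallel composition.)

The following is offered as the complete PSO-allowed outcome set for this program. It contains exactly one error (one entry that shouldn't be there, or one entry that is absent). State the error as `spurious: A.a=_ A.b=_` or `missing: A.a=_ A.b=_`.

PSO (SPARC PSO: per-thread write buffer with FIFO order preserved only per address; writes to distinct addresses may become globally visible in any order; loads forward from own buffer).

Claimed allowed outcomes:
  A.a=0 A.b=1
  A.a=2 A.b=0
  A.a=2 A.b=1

missing: A.a=0 A.b=0

outcome vector order: (A.a,A.b)
[PSO] allowed = {00; 01; 20; 21}
PSO∖claimed = {00}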